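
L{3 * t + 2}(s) 3/s^2 + 2/s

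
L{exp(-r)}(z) 1/(z + 1)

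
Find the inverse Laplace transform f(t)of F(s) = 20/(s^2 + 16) 5*sin(4*t)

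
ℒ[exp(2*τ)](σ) 1/(σ - 2)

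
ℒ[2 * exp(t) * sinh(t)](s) 2/(s * (s - 2))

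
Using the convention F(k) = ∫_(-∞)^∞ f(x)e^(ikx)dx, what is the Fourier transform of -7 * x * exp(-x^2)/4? -7 * I * sqrt(pi) * k * exp(-k^2/4)/8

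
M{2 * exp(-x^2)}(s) gamma(s/2)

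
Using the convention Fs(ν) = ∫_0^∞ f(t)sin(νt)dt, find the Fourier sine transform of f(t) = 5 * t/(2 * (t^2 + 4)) 5 * pi * exp(-2 * ν)/4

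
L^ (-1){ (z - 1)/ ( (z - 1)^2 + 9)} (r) exp (r) * cos (3 * r)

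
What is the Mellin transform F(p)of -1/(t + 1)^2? pi * (p - 1)/sin(pi * p)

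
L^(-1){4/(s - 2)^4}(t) 2 * t^3 * exp(2 * t)/3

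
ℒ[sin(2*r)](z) 2/(z^2 + 4)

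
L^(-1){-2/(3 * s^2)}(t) -2 * t/3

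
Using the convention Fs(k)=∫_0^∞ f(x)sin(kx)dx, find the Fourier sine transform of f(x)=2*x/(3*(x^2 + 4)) pi*exp(-2*k)/3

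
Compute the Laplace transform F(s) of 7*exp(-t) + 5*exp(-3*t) 7/(s + 1) + 5/(s + 3) 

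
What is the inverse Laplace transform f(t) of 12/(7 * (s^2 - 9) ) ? 4 * sinh(3 * t) /7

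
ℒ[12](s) 12/s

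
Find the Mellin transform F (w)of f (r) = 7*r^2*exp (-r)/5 7*gamma (w + 2)/5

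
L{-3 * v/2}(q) -3/(2 * q^2)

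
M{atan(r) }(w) -pi*sec(pi*w/2) /(2*w) 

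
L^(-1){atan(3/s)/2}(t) sin(3 * t)/(2 * t)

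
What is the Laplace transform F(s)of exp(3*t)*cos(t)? (s - 3)/((s - 3)^2 + 1)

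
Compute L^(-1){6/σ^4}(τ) τ^3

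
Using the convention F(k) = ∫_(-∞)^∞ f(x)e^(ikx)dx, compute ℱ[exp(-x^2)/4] sqrt(pi) * exp(-k^2/4)/4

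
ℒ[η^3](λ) 6/λ^4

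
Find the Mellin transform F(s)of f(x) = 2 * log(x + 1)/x -2 * pi * csc(pi * s)/(s - 1)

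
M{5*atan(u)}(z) -5*pi*sec(pi*z/2)/(2*z)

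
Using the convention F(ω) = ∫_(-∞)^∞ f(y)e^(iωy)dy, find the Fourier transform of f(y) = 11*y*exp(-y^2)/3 11*I*sqrt(pi)*ω*exp(-ω^2/4)/6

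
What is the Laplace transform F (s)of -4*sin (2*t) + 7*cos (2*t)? 7*s/ (s^2 + 4) - 8/ (s^2 + 4)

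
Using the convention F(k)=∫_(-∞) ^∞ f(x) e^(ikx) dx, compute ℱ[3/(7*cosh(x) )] 3*pi/(7*cosh(pi*k/2) ) 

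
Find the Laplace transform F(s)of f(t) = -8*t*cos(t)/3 8*(1 - s^2)/(3*(s^2 + 1)^2)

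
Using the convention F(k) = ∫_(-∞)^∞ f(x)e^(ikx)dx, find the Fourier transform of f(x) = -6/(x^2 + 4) -3*pi*exp(-2*Abs(k))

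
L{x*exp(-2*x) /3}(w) 1/(3*(w+2) ^2) 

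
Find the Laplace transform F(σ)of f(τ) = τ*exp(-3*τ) (σ + 3)^(-2)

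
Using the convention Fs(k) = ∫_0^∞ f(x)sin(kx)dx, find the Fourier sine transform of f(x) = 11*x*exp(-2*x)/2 22*k/(k^2 + 4)^2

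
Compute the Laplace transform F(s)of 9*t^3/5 54/(5*s^4)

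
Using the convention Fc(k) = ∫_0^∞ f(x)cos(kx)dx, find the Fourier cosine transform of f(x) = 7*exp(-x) 7/(k^2 + 1)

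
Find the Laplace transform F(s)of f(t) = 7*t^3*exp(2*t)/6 7/(s - 2)^4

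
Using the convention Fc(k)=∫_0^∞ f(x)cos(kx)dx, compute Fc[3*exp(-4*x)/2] 6/(k^2 + 16)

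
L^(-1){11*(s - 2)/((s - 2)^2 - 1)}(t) 11*exp(2*t)*cosh(t)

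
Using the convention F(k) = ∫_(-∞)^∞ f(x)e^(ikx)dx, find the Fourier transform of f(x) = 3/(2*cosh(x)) 3*pi/(2*cosh(pi*k/2))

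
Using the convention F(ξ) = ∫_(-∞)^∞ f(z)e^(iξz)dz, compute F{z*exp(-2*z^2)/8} sqrt(2)*I*sqrt(pi)*ξ*exp(-ξ^2/8)/64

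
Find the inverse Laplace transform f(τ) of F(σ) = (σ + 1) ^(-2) τ*exp(-τ) 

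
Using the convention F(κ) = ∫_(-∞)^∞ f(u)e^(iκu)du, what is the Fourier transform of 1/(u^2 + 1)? pi * exp(-Abs(κ))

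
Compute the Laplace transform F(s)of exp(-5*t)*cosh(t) (s + 5)/((s + 5)^2 - 1)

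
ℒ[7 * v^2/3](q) 14/(3 * q^3)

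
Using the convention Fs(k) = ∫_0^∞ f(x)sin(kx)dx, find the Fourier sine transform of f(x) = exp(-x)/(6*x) atan(k)/6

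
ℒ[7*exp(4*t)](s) 7/(s - 4)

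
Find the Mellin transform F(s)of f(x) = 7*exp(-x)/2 7*gamma(s)/2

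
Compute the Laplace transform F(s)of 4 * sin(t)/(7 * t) 4 * atan(1/s)/7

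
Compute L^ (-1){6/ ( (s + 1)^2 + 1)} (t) 6*exp (-t)*sin (t)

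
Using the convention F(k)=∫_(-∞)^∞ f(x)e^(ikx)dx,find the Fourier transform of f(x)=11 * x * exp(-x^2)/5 11 * I * sqrt(pi) * k * exp(-k^2/4)/10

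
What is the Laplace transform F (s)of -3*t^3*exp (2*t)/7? -18/ (7*(s - 2)^4)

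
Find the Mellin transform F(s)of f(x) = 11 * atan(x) -11 * pi * sec(pi * s/2)/(2 * s)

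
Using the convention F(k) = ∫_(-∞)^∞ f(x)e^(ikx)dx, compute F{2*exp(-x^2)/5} 2*sqrt(pi)*exp(-k^2/4)/5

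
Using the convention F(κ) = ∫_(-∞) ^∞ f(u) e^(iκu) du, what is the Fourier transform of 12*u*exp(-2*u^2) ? 3*sqrt(2)*I*sqrt(pi)*κ*exp(-κ^2/8) /2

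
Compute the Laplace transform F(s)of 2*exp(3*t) 2/(s - 3)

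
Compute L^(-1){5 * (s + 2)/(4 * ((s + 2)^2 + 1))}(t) 5 * exp(-2 * t) * cos(t)/4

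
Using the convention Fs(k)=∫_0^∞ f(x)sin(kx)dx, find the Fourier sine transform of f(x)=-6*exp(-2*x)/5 -6*k/(5*k^2 + 20)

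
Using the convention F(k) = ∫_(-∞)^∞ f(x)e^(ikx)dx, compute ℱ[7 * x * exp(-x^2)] 7 * I * sqrt(pi) * k * exp(-k^2/4)/2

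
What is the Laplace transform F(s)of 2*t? 2/s^2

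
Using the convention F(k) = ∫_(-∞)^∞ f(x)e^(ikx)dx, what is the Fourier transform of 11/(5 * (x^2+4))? 11 * pi * exp(-2 * Abs(k))/10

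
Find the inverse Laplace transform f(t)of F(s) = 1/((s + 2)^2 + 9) exp(-2 * t) * sin(3 * t)/3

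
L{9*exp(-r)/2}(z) 9/(2*(z + 1))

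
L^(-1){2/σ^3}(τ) τ^2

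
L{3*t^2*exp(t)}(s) 6/(s - 1)^3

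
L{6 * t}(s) 6/s^2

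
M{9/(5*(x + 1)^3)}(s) 9*pi*(s - 2)*(s - 1)/(10*sin(pi*s))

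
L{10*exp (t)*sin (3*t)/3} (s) 10/ ( (s - 1)^2 + 9)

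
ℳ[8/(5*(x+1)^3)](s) 4*pi*(s - 2)*(s - 1)/(5*sin(pi*s))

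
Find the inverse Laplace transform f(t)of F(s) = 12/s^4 2 * t^3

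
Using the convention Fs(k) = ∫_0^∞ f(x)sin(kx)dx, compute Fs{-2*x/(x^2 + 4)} -pi*exp(-2*k)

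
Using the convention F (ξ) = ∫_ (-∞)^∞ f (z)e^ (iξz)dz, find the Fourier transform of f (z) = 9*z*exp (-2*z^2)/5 9*sqrt (2)*I*sqrt (pi)*ξ*exp (-ξ^2/8)/40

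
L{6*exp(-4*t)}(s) 6/(s + 4)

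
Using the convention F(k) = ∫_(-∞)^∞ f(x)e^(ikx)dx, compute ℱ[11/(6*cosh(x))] 11*pi/(6*cosh(pi*k/2))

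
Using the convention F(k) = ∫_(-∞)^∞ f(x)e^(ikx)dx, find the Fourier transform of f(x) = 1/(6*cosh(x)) pi/(6*cosh(pi*k/2))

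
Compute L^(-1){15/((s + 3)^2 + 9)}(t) 5 * exp(-3 * t) * sin(3 * t)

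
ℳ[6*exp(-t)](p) 6*gamma(p)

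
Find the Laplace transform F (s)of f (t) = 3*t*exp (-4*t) 3/ (s + 4)^2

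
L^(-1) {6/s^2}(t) 6*t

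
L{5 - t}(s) 5/s - 1/s^2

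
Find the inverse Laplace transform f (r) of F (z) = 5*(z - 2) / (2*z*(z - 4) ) 5*exp (2*r)*cosh (2*r) /2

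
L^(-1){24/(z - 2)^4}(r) 4*r^3*exp(2*r)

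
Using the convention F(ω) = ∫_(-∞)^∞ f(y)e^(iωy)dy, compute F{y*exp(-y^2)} I*sqrt(pi)*ω*exp(-ω^2/4)/2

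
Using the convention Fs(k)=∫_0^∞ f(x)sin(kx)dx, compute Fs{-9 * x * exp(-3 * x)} -54 * k/(k^2 + 9)^2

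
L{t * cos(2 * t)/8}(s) (s^2 - 4)/(8 * (s^2 + 4)^2)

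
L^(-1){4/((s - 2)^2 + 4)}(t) 2*exp(2*t)*sin(2*t)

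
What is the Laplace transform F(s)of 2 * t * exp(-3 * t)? 2/(s + 3)^2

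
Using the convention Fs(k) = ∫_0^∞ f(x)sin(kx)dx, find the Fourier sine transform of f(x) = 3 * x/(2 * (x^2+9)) 3 * pi * exp(-3 * k)/4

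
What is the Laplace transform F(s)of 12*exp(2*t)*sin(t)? 12/((s - 2)^2 + 1)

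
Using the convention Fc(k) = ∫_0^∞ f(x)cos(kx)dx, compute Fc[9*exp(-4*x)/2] 18/(k^2 + 16)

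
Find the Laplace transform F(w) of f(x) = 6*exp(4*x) 6/(w - 4) 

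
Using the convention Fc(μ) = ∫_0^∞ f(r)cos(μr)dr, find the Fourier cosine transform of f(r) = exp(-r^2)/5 sqrt(pi)*exp(-μ^2/4)/10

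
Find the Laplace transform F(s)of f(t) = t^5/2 60/s^6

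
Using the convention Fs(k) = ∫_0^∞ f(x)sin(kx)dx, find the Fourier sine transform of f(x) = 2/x pi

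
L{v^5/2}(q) 60/q^6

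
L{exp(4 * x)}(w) 1/(w - 4)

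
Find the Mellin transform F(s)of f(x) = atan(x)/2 -pi * sec(pi * s/2)/(4 * s)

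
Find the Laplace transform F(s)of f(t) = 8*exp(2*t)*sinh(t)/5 8/(5*((s - 2)^2 - 1))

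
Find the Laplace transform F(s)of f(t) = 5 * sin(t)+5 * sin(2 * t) 10/(s^2+4)+5/(s^2+1)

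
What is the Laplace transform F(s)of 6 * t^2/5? 12/(5 * s^3)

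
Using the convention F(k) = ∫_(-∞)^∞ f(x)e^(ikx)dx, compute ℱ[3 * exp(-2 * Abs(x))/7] 12/(7 * (k^2 + 4))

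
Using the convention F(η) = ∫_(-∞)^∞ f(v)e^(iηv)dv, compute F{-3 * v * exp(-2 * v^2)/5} -3 * sqrt(2) * I * sqrt(pi) * η * exp(-η^2/8)/40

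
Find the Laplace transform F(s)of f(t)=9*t 9/s^2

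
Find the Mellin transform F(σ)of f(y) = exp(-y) gamma(σ)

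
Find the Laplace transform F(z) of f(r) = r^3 6/z^4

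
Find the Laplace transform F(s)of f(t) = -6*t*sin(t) -12*s/(s^2 + 1)^2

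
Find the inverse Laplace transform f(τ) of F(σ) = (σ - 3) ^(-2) τ*exp(3*τ) 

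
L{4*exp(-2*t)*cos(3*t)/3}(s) 4*(s+2)/(3*((s+2)^2+9))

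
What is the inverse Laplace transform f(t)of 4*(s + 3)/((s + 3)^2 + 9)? 4*exp(-3*t)*cos(3*t)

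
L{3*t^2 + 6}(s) 6/s + 6/s^3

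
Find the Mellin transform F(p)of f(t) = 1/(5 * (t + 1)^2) (-pi * p + pi)/(5 * sin(pi * p))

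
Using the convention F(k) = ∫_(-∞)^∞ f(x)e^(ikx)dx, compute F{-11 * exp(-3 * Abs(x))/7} -66/(7 * k^2 + 63)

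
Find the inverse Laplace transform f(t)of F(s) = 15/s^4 5 * t^3/2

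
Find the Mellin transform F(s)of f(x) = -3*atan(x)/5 3*pi*sec(pi*s/2)/(10*s)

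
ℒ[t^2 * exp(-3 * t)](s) 2/(s + 3)^3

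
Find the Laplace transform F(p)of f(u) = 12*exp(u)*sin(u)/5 12/(5*((p - 1)^2 + 1))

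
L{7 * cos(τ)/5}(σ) 7 * σ/(5 * (σ^2+1))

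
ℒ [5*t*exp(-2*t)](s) 5/(s + 2)^2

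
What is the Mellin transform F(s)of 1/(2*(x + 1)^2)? (-pi*s + pi)/(2*sin(pi*s))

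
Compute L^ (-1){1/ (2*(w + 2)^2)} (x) x*exp (-2*x)/2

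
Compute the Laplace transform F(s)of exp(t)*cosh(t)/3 (s - 1)/(3*s*(s - 2))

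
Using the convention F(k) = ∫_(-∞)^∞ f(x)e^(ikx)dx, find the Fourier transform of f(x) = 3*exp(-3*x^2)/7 sqrt(3)*sqrt(pi)*exp(-k^2/12)/7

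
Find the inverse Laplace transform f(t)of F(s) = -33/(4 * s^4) -11 * t^3/8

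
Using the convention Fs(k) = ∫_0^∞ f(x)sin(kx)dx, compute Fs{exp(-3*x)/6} k/(6*(k^2 + 9))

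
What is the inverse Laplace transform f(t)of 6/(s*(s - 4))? 3*exp(2*t)*sinh(2*t)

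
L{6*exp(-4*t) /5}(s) 6/(5*(s + 4) ) 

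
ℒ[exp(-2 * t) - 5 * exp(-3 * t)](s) 1/(s + 2) - 5/(s + 3)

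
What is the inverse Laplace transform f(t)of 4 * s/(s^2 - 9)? 4 * cosh(3 * t)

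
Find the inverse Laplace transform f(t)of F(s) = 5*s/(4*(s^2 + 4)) 5*cos(2*t)/4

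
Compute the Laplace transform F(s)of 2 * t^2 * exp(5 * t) 4/(s - 5)^3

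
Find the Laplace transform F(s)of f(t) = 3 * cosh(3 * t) 3 * s/(s^2 - 9)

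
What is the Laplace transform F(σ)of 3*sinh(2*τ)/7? 6/(7*(σ^2 - 4))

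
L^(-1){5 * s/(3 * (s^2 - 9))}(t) 5 * cosh(3 * t)/3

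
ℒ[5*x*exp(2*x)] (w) 5/(w - 2)^2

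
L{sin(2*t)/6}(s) 1/(3*(s^2+4))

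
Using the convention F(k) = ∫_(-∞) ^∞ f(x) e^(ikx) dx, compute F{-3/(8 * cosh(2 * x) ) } -3 * pi/(16 * cosh(pi * k/4) ) 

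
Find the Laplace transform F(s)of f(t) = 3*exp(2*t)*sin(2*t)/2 3/((s - 2)^2 + 4)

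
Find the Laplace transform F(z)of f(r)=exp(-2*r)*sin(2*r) 2/((z + 2)^2 + 4)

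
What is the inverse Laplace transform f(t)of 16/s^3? 8 * t^2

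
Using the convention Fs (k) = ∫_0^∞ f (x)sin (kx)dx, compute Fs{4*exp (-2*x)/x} 4*atan (k/2)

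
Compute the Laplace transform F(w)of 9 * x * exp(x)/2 9/(2 * (w - 1)^2)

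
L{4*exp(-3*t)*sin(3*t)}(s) 12/((s + 3)^2 + 9)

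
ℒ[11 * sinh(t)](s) 11/(s^2 - 1)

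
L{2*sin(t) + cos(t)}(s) s/(s^2 + 1) + 2/(s^2 + 1)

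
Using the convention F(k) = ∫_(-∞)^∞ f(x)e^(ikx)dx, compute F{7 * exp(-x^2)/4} 7 * sqrt(pi) * exp(-k^2/4)/4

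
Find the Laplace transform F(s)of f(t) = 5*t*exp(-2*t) 5/(s + 2)^2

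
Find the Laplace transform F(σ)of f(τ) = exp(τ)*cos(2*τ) (σ - 1)/((σ - 1)^2 + 4)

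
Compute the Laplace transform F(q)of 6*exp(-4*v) 6/(q + 4)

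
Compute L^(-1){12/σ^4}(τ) 2 * τ^3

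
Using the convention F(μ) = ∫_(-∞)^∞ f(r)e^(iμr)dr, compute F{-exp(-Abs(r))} -2/(μ^2 + 1)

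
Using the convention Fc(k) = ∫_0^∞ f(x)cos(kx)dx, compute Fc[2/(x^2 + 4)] pi * exp(-2 * k)/2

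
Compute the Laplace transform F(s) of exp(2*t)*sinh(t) 1/((s - 2) ^2 - 1) 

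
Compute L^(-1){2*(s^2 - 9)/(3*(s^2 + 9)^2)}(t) 2*t*cos(3*t)/3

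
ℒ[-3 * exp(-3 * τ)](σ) -3/(σ+3)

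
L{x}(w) w^(-2)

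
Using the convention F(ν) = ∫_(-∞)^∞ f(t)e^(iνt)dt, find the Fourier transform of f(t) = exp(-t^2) sqrt(pi)*exp(-ν^2/4)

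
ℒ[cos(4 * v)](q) q/(q^2 + 16)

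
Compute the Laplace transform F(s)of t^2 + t s^(-2) + 2/s^3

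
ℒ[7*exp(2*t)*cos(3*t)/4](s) 7*(s - 2)/(4*((s - 2)^2 + 9))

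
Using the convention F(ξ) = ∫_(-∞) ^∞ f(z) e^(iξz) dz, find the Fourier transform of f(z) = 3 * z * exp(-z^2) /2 3 * I * sqrt(pi) * ξ * exp(-ξ^2/4) /4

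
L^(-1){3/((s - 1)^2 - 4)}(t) 3 * exp(t) * sinh(2 * t)/2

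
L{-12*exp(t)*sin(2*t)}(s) -24/((s - 1)^2 + 4)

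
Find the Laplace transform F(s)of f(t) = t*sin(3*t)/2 3*s/(s^2+9)^2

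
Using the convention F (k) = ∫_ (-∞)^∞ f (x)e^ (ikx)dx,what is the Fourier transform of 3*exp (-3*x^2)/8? sqrt (3)*sqrt (pi)*exp (-k^2/12)/8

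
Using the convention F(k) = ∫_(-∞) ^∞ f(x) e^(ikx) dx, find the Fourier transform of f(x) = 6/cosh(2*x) 3*pi/cosh(pi*k/4) 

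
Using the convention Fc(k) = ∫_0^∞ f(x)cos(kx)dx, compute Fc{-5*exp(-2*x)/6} -5/(3*k^2 + 12)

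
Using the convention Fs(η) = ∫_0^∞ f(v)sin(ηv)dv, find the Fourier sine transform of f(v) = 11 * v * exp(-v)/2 11 * η/(η^2 + 1)^2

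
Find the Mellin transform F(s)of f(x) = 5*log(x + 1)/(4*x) -5*pi*csc(pi*s)/(4*s - 4)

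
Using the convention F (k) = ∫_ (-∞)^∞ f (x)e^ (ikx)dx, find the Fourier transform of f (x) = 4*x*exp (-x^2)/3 2*I*sqrt (pi)*k*exp (-k^2/4)/3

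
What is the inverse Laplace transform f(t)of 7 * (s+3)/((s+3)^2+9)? 7 * exp(-3 * t) * cos(3 * t)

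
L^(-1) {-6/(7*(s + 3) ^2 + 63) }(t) -2*exp(-3*t)*sin(3*t) /7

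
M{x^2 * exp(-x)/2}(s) gamma(s + 2)/2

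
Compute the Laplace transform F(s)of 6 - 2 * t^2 6/s - 4/s^3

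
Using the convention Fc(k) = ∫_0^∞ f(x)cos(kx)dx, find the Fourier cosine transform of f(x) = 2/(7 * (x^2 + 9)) pi * exp(-3 * k)/21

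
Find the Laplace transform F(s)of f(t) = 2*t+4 4/s+2/s^2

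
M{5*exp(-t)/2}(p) 5*gamma(p)/2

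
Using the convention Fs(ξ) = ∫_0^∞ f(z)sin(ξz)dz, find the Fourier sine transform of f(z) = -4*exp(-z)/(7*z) -4*atan(ξ)/7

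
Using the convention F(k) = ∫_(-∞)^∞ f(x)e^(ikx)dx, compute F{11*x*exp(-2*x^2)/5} 11*sqrt(2)*I*sqrt(pi)*k*exp(-k^2/8)/40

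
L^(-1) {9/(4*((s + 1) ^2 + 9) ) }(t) 3*exp(-t)*sin(3*t) /4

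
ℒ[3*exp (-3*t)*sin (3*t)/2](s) 9/ (2*( (s + 3)^2 + 9))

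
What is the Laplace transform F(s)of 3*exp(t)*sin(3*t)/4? 9/(4*((s - 1)^2 + 9))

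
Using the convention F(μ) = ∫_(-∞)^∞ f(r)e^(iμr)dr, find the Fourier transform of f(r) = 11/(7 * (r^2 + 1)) 11 * pi * exp(-Abs(μ))/7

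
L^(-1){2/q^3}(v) v^2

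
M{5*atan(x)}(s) -5*pi*sec(pi*s/2)/(2*s)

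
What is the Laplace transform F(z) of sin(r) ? 1/(z^2+1) 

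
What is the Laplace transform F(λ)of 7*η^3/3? 14/λ^4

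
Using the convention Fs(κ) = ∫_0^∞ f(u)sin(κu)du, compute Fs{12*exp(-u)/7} 12*κ/(7*(κ^2 + 1))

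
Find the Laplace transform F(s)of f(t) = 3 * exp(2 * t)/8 3/(8 * (s - 2))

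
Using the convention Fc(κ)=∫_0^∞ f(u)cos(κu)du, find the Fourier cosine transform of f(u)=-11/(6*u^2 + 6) -11*pi*exp(-κ)/12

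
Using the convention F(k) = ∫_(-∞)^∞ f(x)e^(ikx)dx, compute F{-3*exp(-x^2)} -3*sqrt(pi)*exp(-k^2/4)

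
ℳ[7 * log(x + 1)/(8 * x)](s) -7 * pi * csc(pi * s)/(8 * s - 8)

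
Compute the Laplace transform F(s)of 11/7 11/(7*s)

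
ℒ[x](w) w^(-2)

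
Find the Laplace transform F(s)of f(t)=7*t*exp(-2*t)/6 7/(6*(s + 2)^2)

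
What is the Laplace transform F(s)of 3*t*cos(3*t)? 3*(s^2 - 9)/(s^2 + 9)^2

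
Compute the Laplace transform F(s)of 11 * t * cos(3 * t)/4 11 * (s^2 - 9)/(4 * (s^2 + 9)^2)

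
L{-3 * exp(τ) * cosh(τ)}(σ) 3 * (1 - σ)/(σ * (σ - 2))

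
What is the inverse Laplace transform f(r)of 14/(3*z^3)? 7*r^2/3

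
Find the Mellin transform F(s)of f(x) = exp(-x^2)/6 gamma(s/2)/12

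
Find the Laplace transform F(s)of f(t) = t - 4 s^(-2)-4/s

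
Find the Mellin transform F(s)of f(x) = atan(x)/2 -pi * sec(pi * s/2)/(4 * s)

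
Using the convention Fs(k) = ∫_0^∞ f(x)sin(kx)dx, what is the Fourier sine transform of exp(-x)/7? k/(7*(k^2 + 1))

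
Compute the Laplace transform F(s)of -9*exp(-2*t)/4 -9/(4*s + 8)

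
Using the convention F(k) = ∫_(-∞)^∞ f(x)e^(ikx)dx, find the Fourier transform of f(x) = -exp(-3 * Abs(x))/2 -3/(k^2+9)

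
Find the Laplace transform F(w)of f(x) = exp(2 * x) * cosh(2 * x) (w - 2)/(w * (w - 4))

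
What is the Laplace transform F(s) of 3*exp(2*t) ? 3/(s - 2) 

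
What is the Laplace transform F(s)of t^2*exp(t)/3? 2/(3*(s - 1)^3)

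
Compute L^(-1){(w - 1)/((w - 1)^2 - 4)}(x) exp(x)*cosh(2*x)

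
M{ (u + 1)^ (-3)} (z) pi*(z - 2)*(z - 1)/ (2*sin (pi*z))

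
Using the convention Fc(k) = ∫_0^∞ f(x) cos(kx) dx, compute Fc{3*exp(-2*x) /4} 3/(2*(k^2 + 4) ) 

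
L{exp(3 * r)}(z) 1/(z - 3)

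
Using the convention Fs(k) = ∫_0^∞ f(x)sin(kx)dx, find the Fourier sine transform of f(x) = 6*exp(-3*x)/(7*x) 6*atan(k/3)/7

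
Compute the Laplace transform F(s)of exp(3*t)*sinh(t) 1/((s - 3)^2 - 1)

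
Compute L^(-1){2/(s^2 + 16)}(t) sin(4*t)/2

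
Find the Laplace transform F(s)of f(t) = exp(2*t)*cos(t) (s - 2)/((s - 2)^2 + 1)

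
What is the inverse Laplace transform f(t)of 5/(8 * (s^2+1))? 5 * sin(t)/8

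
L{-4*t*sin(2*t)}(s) -16*s/(s^2 + 4)^2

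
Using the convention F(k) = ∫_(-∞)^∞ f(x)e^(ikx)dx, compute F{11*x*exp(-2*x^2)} 11*sqrt(2)*I*sqrt(pi)*k*exp(-k^2/8)/8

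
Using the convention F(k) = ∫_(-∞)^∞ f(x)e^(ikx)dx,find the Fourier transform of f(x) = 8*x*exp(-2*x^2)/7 sqrt(2)*I*sqrt(pi)*k*exp(-k^2/8)/7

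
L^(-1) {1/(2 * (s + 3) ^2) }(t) t * exp(-3 * t) /2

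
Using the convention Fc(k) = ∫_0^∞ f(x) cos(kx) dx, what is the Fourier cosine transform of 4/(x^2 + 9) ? 2 * pi * exp(-3 * k) /3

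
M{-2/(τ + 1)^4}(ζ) pi * (ζ - 3) * (ζ - 2) * (ζ - 1)/(3 * sin(pi * ζ))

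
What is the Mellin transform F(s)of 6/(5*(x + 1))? 6*pi*csc(pi*s)/5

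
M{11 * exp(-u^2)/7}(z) 11 * gamma(z/2)/14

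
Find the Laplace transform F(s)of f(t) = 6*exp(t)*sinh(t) 6/(s*(s - 2))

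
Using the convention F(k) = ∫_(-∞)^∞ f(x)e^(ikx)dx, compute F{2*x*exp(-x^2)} I*sqrt(pi)*k*exp(-k^2/4)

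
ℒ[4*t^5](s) 480/s^6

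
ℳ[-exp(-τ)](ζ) -gamma(ζ)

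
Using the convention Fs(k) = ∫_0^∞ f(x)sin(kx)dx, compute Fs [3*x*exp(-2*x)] 12*k/(k^2 + 4)^2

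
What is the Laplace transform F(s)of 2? 2/s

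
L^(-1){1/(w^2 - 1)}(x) sinh(x)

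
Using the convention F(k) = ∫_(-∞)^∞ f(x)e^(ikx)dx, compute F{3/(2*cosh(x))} 3*pi/(2*cosh(pi*k/2))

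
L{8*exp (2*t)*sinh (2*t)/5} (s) 16/ (5*s*(s - 4))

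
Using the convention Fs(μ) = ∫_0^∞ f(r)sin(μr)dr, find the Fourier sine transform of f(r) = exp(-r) μ/(μ^2 + 1)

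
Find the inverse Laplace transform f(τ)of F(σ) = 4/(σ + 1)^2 4 * τ * exp(-τ)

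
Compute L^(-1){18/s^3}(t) 9*t^2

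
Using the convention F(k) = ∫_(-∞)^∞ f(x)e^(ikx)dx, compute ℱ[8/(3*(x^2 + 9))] 8*pi*exp(-3*Abs(k))/9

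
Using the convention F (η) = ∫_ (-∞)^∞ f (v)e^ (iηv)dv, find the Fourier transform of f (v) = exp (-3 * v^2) sqrt (3) * sqrt (pi) * exp (-η^2/12)/3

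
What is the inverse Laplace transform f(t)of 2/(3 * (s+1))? 2 * exp(-t)/3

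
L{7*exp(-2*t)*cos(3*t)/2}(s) 7*(s + 2)/(2*((s + 2)^2 + 9))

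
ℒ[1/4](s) 1/(4 * s)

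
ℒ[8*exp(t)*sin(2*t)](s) 16/((s - 1) ^2 + 4) 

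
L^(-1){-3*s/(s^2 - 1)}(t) -3*cosh(t)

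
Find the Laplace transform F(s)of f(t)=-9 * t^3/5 -54/(5 * s^4)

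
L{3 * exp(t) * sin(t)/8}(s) 3/(8 * ((s - 1)^2+1))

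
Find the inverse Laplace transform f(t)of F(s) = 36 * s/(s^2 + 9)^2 6 * t * sin(3 * t)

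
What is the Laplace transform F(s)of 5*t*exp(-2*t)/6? 5/(6*(s + 2)^2)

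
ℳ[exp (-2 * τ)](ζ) gamma (ζ)/2^ζ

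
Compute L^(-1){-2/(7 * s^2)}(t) -2 * t/7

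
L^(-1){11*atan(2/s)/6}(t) 11*sin(2*t)/(6*t)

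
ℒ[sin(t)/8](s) 1/(8 * (s^2 + 1))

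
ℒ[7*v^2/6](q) 7/(3*q^3)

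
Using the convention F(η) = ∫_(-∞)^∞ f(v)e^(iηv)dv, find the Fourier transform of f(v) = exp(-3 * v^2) sqrt(3) * sqrt(pi) * exp(-η^2/12)/3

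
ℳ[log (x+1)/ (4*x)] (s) -pi*csc (pi*s)/ (4*s - 4)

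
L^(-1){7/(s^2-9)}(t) 7 * sinh(3 * t)/3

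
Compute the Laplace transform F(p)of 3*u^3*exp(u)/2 9/(p - 1)^4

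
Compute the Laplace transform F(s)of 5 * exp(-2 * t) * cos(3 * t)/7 5 * (s+2)/(7 * ((s+2)^2+9))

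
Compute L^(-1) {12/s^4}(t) 2*t^3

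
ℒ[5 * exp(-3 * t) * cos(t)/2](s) 5 * (s + 3)/(2 * ((s + 3)^2 + 1))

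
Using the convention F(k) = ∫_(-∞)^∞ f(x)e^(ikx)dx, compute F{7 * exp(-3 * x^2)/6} 7 * sqrt(3) * sqrt(pi) * exp(-k^2/12)/18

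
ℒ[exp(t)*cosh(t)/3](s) (s - 1)/(3*s*(s - 2))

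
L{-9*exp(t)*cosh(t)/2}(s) 9*(1 - s)/(2*s*(s - 2))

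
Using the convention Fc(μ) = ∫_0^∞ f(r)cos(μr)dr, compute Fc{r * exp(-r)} (1 - μ^2)/(μ^2 + 1)^2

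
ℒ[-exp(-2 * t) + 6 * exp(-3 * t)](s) 6/(s + 3) - 1/(s + 2)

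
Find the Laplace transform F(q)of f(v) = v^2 2/q^3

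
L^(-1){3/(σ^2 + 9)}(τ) sin(3 * τ)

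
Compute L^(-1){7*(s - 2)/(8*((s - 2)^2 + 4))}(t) 7*exp(2*t)*cos(2*t)/8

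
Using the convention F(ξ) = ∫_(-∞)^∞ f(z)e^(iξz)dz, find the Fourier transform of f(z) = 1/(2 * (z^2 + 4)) pi * exp(-2 * Abs(ξ))/4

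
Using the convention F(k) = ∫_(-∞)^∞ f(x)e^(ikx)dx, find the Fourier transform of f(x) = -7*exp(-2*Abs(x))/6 -14/(3*k^2 + 12)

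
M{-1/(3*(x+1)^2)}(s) pi*(s - 1)/(3*sin(pi*s))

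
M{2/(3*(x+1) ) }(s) 2*pi*csc(pi*s) /3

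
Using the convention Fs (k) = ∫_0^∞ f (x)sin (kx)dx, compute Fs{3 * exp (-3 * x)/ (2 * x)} 3 * atan (k/3)/2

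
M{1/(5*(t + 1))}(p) pi*csc(pi*p)/5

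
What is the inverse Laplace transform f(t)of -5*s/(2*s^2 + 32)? -5*cos(4*t)/2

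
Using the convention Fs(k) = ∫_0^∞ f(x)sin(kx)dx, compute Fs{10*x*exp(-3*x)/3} 20*k/(k^2 + 9)^2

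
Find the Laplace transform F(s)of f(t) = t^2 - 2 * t 2/s^3 - 2/s^2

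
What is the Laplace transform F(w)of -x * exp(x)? -1/(w - 1)^2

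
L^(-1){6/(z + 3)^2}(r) 6*r*exp(-3*r)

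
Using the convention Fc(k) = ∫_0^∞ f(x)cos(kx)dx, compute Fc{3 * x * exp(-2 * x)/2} 3 * (4 - k^2)/(2 * (k^2 + 4)^2)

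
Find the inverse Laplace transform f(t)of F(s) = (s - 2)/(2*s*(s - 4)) exp(2*t)*cosh(2*t)/2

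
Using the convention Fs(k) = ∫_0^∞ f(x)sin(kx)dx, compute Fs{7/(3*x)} 7*pi/6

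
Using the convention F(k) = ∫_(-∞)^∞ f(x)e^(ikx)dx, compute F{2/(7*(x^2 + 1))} 2*pi*exp(-Abs(k))/7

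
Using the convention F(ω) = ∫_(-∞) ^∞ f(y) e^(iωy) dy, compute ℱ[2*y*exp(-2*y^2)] sqrt(2)*I*sqrt(pi)*ω*exp(-ω^2/8) /4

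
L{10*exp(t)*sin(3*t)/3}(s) 10/((s - 1)^2 + 9)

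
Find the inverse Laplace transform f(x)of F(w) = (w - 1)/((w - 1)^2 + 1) exp(x) * cos(x)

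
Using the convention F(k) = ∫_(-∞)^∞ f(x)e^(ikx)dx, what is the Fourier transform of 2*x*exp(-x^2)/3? I*sqrt(pi)*k*exp(-k^2/4)/3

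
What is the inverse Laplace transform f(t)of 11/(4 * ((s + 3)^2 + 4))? 11 * exp(-3 * t) * sin(2 * t)/8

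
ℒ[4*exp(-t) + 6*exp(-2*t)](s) 6/(s + 2) + 4/(s + 1) 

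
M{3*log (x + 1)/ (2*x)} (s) -3*pi*csc (pi*s)/ (2*s - 2)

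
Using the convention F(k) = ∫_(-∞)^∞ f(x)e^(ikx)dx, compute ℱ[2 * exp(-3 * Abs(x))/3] 4/(k^2 + 9)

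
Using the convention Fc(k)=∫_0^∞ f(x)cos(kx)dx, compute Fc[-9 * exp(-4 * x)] -36/(k^2 + 16)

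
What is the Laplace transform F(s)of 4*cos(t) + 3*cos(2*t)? 4*s/(s^2 + 1) + 3*s/(s^2 + 4)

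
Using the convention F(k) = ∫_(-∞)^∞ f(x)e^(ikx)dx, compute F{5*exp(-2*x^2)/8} 5*sqrt(2)*sqrt(pi)*exp(-k^2/8)/16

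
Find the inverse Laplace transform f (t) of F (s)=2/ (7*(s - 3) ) 2*exp (3*t) /7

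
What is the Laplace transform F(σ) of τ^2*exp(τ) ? 2/(σ - 1) ^3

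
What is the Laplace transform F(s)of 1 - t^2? 1/s - 2/s^3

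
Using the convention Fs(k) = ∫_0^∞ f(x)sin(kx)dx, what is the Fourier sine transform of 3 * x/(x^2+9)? 3 * pi * exp(-3 * k)/2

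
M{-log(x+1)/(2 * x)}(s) pi * csc(pi * s)/(2 * (s - 1))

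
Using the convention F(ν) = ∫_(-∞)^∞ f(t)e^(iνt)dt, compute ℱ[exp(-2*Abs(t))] 4/(ν^2 + 4)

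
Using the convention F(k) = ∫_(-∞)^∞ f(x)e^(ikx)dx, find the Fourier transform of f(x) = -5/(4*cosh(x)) -5*pi/(4*cosh(pi*k/2))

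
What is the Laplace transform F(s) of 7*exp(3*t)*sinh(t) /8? 7/(8*((s - 3) ^2 - 1) ) 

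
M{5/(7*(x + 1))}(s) 5*pi*csc(pi*s)/7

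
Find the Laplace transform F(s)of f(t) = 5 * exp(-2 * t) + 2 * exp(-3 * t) 2/(s + 3) + 5/(s + 2)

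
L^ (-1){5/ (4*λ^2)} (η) 5*η/4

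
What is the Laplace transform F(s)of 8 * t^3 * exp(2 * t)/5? 48/(5 * (s - 2)^4)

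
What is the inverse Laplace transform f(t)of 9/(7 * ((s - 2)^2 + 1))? 9 * exp(2 * t) * sin(t)/7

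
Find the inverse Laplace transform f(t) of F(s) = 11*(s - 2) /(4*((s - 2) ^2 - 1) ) 11*exp(2*t)*cosh(t) /4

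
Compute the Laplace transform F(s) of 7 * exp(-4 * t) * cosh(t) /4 7 * (s+4) /(4 * ((s+4) ^2 - 1) ) 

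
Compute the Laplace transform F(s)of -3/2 -3/(2*s)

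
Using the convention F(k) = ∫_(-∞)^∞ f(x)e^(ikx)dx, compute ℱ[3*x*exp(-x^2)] 3*I*sqrt(pi)*k*exp(-k^2/4)/2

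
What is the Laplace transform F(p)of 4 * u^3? 24/p^4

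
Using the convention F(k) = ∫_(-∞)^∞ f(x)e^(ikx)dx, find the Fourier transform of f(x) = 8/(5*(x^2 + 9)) 8*pi*exp(-3*Abs(k))/15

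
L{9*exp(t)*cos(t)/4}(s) 9*(s - 1)/(4*((s - 1)^2 + 1))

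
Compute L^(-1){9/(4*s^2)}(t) 9*t/4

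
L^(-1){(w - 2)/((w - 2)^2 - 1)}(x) exp(2*x)*cosh(x)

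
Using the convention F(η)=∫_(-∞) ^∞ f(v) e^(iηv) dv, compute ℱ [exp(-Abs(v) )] 2/(η^2 + 1) 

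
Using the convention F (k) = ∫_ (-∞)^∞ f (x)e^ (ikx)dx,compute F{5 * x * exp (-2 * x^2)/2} 5 * sqrt (2) * I * sqrt (pi) * k * exp (-k^2/8)/16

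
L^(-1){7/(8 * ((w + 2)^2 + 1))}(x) 7 * exp(-2 * x) * sin(x)/8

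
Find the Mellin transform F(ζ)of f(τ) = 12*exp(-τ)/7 12*gamma(ζ)/7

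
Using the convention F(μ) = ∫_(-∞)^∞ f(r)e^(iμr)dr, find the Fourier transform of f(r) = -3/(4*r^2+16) -3*pi*exp(-2*Abs(μ))/8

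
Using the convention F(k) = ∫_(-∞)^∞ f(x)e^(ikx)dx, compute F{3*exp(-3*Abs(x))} 18/(k^2 + 9)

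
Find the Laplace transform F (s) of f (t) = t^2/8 1/ (4 * s^3) 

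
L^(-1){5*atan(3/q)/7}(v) 5*sin(3*v)/(7*v)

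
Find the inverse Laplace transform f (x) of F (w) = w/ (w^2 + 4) cos (2 * x) 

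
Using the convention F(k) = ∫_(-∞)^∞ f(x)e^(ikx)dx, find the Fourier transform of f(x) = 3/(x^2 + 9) pi*exp(-3*Abs(k))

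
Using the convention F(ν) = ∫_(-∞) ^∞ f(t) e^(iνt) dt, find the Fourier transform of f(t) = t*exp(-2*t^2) sqrt(2)*I*sqrt(pi)*ν*exp(-ν^2/8) /8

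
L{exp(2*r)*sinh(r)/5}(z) 1/(5*((z - 2)^2-1))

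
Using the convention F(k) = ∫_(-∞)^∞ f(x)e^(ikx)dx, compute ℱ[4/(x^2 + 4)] 2 * pi * exp(-2 * Abs(k))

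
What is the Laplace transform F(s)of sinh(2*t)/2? 1/(s^2 - 4)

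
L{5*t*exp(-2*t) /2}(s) 5/(2*(s + 2) ^2) 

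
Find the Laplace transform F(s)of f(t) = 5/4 5/(4*s)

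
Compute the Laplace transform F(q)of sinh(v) 1/(q^2 - 1)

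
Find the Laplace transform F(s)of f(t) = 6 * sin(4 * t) 24/(s^2 + 16)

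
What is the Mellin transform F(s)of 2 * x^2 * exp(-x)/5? 2 * gamma(s + 2)/5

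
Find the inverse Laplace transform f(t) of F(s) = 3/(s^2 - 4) 3*sinh(2*t) /2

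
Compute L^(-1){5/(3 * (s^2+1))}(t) 5 * sin(t)/3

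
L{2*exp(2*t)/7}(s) 2/(7*(s - 2))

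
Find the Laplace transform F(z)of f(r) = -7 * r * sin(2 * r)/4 -7 * z/(z^2 + 4)^2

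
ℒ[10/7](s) 10/ (7*s)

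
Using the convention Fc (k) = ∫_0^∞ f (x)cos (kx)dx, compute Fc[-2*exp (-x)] -2/ (k^2 + 1)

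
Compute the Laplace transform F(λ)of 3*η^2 6/λ^3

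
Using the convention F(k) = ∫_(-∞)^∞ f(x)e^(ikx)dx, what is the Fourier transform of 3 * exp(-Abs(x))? 6/(k^2 + 1)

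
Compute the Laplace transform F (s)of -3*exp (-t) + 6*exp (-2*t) 6/ (s + 2)-3/ (s + 1)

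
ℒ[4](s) 4/s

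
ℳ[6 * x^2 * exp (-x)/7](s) 6 * gamma (s + 2)/7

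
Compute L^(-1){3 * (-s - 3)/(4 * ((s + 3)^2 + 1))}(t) -3 * exp(-3 * t) * cos(t)/4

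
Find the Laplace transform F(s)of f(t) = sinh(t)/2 1/(2*(s^2 - 1))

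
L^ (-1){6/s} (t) 6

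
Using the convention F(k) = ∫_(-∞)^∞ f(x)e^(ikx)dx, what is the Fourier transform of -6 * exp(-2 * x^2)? -3 * sqrt(2) * sqrt(pi) * exp(-k^2/8)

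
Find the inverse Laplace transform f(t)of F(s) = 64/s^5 8*t^4/3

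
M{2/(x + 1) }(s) 2*pi*csc(pi*s) 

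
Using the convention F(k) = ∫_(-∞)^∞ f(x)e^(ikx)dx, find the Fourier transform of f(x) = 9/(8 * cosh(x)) 9 * pi/(8 * cosh(pi * k/2))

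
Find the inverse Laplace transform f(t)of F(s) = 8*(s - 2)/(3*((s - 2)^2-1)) 8*exp(2*t)*cosh(t)/3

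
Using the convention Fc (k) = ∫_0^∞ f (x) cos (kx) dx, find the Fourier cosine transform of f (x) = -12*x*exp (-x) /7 12*(k^2 - 1) / (7*(k^2 + 1) ^2) 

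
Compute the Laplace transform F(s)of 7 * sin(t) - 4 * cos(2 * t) 7/(s^2 + 1) - 4 * s/(s^2 + 4)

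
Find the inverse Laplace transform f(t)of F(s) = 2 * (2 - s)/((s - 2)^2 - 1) -2 * exp(2 * t) * cosh(t)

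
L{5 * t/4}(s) 5/(4 * s^2)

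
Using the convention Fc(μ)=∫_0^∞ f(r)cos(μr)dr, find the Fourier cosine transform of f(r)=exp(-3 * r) 3/(μ^2 + 9)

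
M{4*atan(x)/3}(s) -2*pi*sec(pi*s/2)/(3*s)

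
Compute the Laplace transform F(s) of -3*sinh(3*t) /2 -9/(2*s^2 - 18) 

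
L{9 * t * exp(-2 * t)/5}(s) 9/(5 * (s + 2)^2)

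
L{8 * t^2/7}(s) 16/(7 * s^3)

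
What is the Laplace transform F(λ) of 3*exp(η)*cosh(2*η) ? 3*(λ - 1) /((λ - 1) ^2 - 4) 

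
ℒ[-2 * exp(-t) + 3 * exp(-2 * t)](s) 3/(s + 2)-2/(s + 1)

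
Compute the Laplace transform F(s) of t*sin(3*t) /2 3*s/(s^2 + 9) ^2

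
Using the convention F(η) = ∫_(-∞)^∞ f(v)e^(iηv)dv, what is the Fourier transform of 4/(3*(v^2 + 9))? 4*pi*exp(-3*Abs(η))/9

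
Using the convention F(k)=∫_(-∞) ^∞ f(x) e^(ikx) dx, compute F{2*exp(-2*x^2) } sqrt(2)*sqrt(pi)*exp(-k^2/8) 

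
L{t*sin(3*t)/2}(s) 3*s/(s^2 + 9)^2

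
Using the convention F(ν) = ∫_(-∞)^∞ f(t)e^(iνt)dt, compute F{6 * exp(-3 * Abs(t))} 36/(ν^2 + 9)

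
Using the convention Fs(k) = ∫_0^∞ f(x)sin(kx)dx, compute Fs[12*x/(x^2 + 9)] 6*pi*exp(-3*k)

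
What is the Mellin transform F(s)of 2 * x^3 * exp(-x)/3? 2 * gamma(s + 3)/3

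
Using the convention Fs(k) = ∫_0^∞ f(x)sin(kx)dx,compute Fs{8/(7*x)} 4*pi/7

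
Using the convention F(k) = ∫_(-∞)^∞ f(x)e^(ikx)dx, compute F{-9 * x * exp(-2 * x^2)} -9 * sqrt(2) * I * sqrt(pi) * k * exp(-k^2/8)/8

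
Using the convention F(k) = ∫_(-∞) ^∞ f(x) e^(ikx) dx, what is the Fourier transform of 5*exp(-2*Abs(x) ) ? 20/(k^2 + 4) 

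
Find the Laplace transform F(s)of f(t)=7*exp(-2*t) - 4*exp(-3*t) 7/(s+2) - 4/(s+3)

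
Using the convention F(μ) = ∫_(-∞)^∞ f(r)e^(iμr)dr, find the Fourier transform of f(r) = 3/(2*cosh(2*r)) 3*pi/(4*cosh(pi*μ/4))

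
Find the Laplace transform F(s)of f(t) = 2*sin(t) 2/(s^2 + 1)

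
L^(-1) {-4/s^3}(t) -2 * t^2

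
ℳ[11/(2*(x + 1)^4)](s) 11*gamma(s)*gamma(4 - s)/12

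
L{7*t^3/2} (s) 21/s^4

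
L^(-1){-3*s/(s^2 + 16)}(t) -3*cos(4*t)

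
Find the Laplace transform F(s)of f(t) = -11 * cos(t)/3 -11 * s/(3 * s^2 + 3)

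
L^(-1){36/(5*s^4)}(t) 6*t^3/5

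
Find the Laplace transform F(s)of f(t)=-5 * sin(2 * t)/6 -5/(3 * s^2 + 12)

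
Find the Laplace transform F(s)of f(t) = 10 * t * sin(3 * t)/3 20 * s/(s^2 + 9)^2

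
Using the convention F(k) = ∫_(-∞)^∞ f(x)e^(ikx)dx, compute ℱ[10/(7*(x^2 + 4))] 5*pi*exp(-2*Abs(k))/7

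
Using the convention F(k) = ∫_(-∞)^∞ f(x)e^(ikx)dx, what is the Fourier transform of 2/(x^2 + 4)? pi * exp(-2 * Abs(k))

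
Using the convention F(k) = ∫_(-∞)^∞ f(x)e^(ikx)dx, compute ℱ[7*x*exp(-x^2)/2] 7*I*sqrt(pi)*k*exp(-k^2/4)/4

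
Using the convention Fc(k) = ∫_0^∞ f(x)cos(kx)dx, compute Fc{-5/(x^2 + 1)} -5*pi*exp(-k)/2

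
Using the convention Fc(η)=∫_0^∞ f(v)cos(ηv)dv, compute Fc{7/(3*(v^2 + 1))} 7*pi*exp(-η)/6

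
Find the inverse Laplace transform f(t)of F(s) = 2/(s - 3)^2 2 * t * exp(3 * t)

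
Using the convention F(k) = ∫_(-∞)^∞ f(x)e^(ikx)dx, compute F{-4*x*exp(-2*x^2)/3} -sqrt(2)*I*sqrt(pi)*k*exp(-k^2/8)/6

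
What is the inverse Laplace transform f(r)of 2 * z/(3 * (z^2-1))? 2 * cosh(r)/3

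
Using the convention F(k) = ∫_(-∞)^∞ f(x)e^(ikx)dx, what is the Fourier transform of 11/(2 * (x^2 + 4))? 11 * pi * exp(-2 * Abs(k))/4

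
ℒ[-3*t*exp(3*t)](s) -3/(s - 3)^2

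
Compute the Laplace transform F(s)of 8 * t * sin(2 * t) 32 * s/(s^2 + 4)^2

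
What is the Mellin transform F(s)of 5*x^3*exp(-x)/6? 5*gamma(s + 3)/6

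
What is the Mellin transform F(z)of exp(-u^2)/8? gamma(z/2)/16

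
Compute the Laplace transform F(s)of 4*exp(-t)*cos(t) 4*(s+1)/((s+1)^2+1)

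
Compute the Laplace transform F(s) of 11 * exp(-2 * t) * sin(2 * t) 22/((s+2) ^2+4) 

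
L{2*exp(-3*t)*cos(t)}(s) 2*(s + 3)/((s + 3)^2 + 1)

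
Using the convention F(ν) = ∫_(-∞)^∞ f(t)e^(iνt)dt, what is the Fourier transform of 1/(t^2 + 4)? pi*exp(-2*Abs(ν))/2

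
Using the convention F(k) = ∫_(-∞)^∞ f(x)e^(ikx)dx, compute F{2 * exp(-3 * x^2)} 2 * sqrt(3) * sqrt(pi) * exp(-k^2/12)/3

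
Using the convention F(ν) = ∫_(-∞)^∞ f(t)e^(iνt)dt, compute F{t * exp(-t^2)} I * sqrt(pi) * ν * exp(-ν^2/4)/2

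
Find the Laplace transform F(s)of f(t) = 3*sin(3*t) 9/(s^2+9)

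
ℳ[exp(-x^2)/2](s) gamma(s/2)/4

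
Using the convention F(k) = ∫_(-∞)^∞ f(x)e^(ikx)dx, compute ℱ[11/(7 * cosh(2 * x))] 11 * pi/(14 * cosh(pi * k/4))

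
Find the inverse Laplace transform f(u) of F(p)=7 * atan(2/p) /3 7 * sin(2 * u) /(3 * u) 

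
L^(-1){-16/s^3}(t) -8*t^2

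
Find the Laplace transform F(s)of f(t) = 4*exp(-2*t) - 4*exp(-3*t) 4/(s + 2) - 4/(s + 3)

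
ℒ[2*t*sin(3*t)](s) 12*s/(s^2 + 9)^2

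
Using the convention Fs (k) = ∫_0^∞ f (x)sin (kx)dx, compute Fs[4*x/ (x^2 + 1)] 2*pi*exp (-k)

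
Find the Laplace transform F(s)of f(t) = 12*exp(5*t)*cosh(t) 12*(s - 5)/((s - 5)^2 - 1)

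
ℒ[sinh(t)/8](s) 1/(8*(s^2 - 1))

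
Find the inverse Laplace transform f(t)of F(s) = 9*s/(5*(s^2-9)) 9*cosh(3*t)/5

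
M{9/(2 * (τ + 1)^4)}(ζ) 3 * gamma(ζ) * gamma(4 - ζ)/4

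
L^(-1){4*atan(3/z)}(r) 4*sin(3*r)/r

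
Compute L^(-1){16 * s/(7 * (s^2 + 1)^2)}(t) 8 * t * sin(t)/7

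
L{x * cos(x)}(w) (w^2 - 1)/(w^2 + 1)^2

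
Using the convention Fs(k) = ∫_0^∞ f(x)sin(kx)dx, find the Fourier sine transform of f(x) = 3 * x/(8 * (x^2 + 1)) 3 * pi * exp(-k)/16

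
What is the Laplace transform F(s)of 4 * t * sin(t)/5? 8 * s/(5 * (s^2 + 1)^2)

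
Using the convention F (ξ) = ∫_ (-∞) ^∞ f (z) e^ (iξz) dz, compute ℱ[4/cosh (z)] 4 * pi/cosh (pi * ξ/2) 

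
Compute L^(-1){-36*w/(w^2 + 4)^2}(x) -9*x*sin(2*x)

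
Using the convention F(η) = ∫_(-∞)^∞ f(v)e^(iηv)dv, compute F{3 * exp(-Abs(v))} 6/(η^2 + 1)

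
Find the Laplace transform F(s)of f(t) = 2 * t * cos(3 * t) 2 * (s^2 - 9)/(s^2+9)^2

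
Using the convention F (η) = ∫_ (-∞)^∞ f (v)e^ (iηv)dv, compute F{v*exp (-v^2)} I*sqrt (pi)*η*exp (-η^2/4)/2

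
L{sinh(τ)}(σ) 1/(σ^2 - 1)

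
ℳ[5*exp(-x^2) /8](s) 5*gamma(s/2) /16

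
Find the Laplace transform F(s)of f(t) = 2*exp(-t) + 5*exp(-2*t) 2/(s + 1) + 5/(s + 2)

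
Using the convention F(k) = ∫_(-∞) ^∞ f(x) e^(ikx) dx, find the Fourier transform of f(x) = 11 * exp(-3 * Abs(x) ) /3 22/(k^2 + 9) 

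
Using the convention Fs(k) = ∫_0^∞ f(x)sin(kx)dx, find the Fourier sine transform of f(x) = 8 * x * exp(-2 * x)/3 32 * k/(3 * (k^2+4)^2)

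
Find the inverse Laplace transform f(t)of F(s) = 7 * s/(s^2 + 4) 7 * cos(2 * t)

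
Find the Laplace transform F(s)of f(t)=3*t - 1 3/s^2 - 1/s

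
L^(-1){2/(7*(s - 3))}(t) 2*exp(3*t)/7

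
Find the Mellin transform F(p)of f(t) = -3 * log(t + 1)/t 3 * pi * csc(pi * p)/(p - 1)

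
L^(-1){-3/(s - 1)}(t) -3*exp(t)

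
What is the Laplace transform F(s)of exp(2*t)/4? 1/(4*(s - 2))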